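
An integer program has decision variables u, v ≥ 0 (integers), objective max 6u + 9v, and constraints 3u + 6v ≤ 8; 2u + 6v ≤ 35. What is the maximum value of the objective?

(u,v)=(2,0) is feasible, giving 12.
(u,v)=(1,0) is feasible, giving 6.
Maximum is 12 at (u,v)=(2,0).

12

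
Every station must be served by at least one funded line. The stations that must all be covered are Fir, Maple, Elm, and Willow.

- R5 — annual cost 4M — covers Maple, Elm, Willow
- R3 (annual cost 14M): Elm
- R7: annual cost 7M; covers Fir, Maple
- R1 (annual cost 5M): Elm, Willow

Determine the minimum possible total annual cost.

11

Choose R5 and R7: together they cover Fir, Maple, Elm, Willow — every station.
Total annual cost: 4 + 7 = 11.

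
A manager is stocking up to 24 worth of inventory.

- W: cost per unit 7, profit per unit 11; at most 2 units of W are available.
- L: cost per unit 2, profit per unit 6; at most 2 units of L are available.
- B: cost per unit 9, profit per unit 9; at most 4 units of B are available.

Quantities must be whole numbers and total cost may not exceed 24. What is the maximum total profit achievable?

34

1×W, 2×L, and 1×B: cost 20 ≤ 24, profit 1·11 + 2·6 + 1·9 = 32.
2×W and 2×L: cost 18 ≤ 24, profit 2·11 + 2·6 = 34.
Best is 34.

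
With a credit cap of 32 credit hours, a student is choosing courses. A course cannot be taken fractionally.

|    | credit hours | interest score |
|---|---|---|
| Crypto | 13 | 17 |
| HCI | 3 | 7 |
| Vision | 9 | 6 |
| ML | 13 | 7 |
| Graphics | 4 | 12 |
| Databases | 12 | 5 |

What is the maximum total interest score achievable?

42

Allowing fractional choices, the relaxed optimum would be about 43.6, but courses are indivisible.
Crypto + HCI + Vision + Graphics: credit hours 13 + 3 + 9 + 4 = 29 ≤ 32, interest score 17 + 7 + 6 + 12 = 42.
Crypto + HCI + Graphics + Databases: credit hours 13 + 3 + 4 + 12 = 32 ≤ 32, interest score 17 + 7 + 12 + 5 = 41.
Best is Crypto, HCI, Vision, and Graphics with total interest score 42.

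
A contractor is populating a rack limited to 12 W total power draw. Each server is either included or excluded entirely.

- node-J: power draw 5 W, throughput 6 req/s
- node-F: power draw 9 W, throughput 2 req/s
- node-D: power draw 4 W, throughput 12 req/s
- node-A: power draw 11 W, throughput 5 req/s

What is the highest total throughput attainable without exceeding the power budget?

node-D: power draw 4 ≤ 12, throughput 12.
node-J: power draw 5 ≤ 12, throughput 6.
node-J + node-D: power draw 5 + 4 = 9 ≤ 12, throughput 6 + 12 = 18.
Best is node-J and node-D with total throughput 18.

18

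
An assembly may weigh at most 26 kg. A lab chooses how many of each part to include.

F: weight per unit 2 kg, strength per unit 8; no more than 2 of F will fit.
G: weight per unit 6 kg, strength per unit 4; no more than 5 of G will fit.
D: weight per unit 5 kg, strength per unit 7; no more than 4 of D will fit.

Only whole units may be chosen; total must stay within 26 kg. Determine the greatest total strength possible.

Take 2×F and 4×D: weight 24 ≤ 26, strength 2·8 + 4·7 = 44.
F has the best ratio (8/2) and is taken to its limit of 2; remaining capacity is filled optimally with the others.

44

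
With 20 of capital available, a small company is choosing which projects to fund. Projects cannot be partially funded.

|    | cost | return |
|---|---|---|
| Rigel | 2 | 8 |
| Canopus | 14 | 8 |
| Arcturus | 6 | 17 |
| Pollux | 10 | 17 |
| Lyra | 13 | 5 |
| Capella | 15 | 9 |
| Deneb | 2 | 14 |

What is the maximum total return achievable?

Rigel + Arcturus + Pollux + Deneb: cost 2 + 6 + 10 + 2 = 20 ≤ 20, return 8 + 17 + 17 + 14 = 56.
Arcturus + Pollux + Deneb: cost 6 + 10 + 2 = 18 ≤ 20, return 17 + 17 + 14 = 48.
Best is Rigel, Arcturus, Pollux, and Deneb with total return 56.

56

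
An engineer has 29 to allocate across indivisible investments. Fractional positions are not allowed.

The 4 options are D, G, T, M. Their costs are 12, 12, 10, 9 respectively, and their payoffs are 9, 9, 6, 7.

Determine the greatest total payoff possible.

18

D + G: cost 12 + 12 = 24 ≤ 29, payoff 9 + 9 = 18.
D + M: cost 12 + 9 = 21 ≤ 29, payoff 9 + 7 = 16.
Best is D and G with total payoff 18.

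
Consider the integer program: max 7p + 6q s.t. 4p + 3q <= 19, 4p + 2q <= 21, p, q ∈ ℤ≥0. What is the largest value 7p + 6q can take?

(p,q)=(1,5): 4·1+3·5=19≤19, 4·1+2·5=14≤21, objective 37.
(p,q)=(0,6): 4·0+3·6=18≤19, 4·0+2·6=12≤21, objective 36.
(p,q)=(1,4): 4·1+3·4=16≤19, 4·1+2·4=12≤21, objective 31.
Maximum is 37 at (p,q)=(1,5).

37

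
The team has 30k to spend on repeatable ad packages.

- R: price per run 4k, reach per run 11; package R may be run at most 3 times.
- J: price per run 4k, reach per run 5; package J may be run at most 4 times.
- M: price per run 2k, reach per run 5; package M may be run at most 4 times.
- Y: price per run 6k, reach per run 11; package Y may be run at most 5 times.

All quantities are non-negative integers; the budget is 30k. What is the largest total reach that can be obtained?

This is a bounded integer knapsack.
R has the best ratio (11/4); taking only R gives at most 3×11 = 33 (stopped by the supply cap of 3).
Mixing does better — 3×R, 3×M, and 2×Y: price 30 ≤ 30, reach 3·11 + 3·5 + 2·11 = 70.

70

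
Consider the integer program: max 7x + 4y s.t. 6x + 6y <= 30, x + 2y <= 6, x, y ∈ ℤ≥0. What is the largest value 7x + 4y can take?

35

(x,y)=(5,0): 6·5+6·0=30≤30, 1·5+2·0=5≤6, objective 35.
(x,y)=(4,1): 6·4+6·1=30≤30, 1·4+2·1=6≤6, objective 32.
(x,y)=(4,0): 6·4+6·0=24≤30, 1·4+2·0=4≤6, objective 28.
No feasible integer point exceeds 35.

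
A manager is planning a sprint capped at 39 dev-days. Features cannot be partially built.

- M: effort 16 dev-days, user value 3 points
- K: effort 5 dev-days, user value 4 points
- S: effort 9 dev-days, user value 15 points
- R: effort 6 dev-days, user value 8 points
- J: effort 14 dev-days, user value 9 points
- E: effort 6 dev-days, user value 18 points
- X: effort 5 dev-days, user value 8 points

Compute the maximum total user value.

Allowing fractional choices, the relaxed optimum would be about 58.1, but features are indivisible.
K + S + J + E + X: effort 5 + 9 + 14 + 6 + 5 = 39 ≤ 39, user value 4 + 15 + 9 + 18 + 8 = 54.
K + S + R + E + X: effort 5 + 9 + 6 + 6 + 5 = 31 ≤ 39, user value 4 + 15 + 8 + 18 + 8 = 53.
Best is K, S, J, E, and X with total user value 54.

54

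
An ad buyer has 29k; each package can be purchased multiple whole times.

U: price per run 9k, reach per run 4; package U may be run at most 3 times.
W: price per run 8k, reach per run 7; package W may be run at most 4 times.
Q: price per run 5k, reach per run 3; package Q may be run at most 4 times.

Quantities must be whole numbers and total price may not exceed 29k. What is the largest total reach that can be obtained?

This is a bounded integer knapsack.
W has the best ratio (7/8); taking only W gives at most 3×7 = 21 (stopped by the price limit).
Mixing does better — 3×W and 1×Q: price 29 ≤ 29, reach 3·7 + 1·3 = 24.

24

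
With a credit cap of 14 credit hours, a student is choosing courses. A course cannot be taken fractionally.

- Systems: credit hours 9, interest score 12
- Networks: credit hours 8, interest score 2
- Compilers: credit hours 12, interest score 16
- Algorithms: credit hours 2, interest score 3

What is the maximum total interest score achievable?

19

Compilers + Algorithms: credit hours 12 + 2 = 14 ≤ 14, interest score 16 + 3 = 19.
Compilers: credit hours 12 ≤ 14, interest score 16.
Best is Compilers and Algorithms with total interest score 19.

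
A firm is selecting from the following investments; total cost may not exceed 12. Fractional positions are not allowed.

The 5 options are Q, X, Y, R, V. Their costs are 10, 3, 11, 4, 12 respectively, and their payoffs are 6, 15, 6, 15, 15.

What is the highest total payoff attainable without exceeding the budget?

30

Allowing fractional choices, the relaxed optimum would be about 36.2, but investments are indivisible.
X + R: cost 3 + 4 = 7 ≤ 12, payoff 15 + 15 = 30.
X: cost 3 ≤ 12, payoff 15.
Best is X and R with total payoff 30.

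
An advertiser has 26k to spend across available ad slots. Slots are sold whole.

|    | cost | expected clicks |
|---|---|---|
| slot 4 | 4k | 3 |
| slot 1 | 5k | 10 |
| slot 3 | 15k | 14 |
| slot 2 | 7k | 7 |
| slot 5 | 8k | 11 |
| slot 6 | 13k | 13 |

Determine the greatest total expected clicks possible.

slot 1 + slot 5 + slot 6: cost 5 + 8 + 13 = 26 ≤ 26, expected clicks 10 + 11 + 13 = 34.
slot 4 + slot 1 + slot 2 + slot 5: cost 4 + 5 + 7 + 8 = 24 ≤ 26, expected clicks 3 + 10 + 7 + 11 = 31.
Best is slot 1, slot 5, and slot 6 with total expected clicks 34.

34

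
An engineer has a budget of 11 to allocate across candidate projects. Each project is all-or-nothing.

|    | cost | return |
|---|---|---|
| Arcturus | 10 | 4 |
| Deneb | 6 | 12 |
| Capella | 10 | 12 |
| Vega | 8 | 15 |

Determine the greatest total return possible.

This is a 0-1 knapsack instance.
Take Vega: cost 8 ≤ 11, return 15.
No other feasible combination does better.

15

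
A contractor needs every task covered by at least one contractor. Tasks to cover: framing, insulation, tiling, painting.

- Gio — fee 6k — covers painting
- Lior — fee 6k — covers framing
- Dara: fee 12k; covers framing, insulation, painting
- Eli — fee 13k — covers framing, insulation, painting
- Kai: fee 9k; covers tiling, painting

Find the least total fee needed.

21

Choose Dara and Kai: together they cover framing, insulation, tiling, painting — every task.
Total fee: 12 + 9 = 21.
No cover costs less than 21.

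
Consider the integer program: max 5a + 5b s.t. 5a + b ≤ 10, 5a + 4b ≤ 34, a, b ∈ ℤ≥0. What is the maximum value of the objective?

(a,b)=(0,8): 5·0+1·8=8≤10, 5·0+4·8=32≤34, objective 40.
(a,b)=(0,7): 5·0+1·7=7≤10, 5·0+4·7=28≤34, objective 35.
No feasible integer point exceeds 40.

40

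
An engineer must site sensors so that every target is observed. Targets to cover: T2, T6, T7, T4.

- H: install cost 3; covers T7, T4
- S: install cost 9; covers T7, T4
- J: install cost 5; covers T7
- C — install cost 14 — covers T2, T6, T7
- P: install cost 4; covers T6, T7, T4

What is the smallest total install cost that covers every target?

Choose H and C: together they cover T2, T6, T7, T4 — every target.
Total install cost: 3 + 14 = 17.

17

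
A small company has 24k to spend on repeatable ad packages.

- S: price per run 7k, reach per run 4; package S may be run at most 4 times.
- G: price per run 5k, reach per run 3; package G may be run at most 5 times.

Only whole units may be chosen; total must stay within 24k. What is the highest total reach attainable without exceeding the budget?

G has the best ratio (3/5); taking only G gives at most 4×3 = 12 (stopped by the price limit).
Mixing does better — 2×S and 2×G: price 24 ≤ 24, reach 2·4 + 2·3 = 14.

14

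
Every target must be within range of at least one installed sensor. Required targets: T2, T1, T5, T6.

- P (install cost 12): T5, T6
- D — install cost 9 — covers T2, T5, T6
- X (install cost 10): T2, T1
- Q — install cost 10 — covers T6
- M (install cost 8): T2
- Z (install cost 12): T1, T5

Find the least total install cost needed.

This is an integer covering problem.
Choose D and X: together they cover T2, T1, T5, T6 — every target.
Total install cost: 9 + 10 = 19.

19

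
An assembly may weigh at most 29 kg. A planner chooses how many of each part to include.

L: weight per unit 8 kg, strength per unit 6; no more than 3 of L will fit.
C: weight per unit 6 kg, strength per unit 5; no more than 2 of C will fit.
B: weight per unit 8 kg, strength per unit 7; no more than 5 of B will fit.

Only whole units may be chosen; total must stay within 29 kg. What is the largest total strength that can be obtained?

24

B has the best ratio (7/8); taking only B gives at most 3×7 = 21 (stopped by the weight limit).
Mixing does better — 2×C and 2×B: weight 28 ≤ 29, strength 2·5 + 2·7 = 24.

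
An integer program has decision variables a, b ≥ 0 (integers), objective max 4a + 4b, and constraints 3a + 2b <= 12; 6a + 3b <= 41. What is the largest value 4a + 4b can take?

24

(a,b)=(0,6): 3·0+2·6=12≤12, 6·0+3·6=18≤41, objective 24.
(a,b)=(0,5): 3·0+2·5=10≤12, 6·0+3·5=15≤41, objective 20.
Maximum is 24 at (a,b)=(0,6).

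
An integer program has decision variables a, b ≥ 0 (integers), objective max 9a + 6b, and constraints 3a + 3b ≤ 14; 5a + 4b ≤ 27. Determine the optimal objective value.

(a,b)=(4,0): 3·4+3·0=12≤14, 5·4+4·0=20≤27, objective 36.
(a,b)=(3,1): 3·3+3·1=12≤14, 5·3+4·1=19≤27, objective 33.
(a,b)=(3,0): 3·3+3·0=9≤14, 5·3+4·0=15≤27, objective 27.
No feasible integer point exceeds 36.

36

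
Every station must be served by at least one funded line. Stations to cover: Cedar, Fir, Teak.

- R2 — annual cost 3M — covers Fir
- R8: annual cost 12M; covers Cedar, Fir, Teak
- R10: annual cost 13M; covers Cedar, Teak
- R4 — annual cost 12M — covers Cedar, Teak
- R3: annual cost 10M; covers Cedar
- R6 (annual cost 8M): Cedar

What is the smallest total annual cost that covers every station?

The greedy cost-per-new-station heuristic would pick R2 and R8 for 15, but a cheaper cover exists.
R8 alone covers Cedar, Fir, Teak — every station.
Total annual cost: 12.
No cover costs less than 12.

12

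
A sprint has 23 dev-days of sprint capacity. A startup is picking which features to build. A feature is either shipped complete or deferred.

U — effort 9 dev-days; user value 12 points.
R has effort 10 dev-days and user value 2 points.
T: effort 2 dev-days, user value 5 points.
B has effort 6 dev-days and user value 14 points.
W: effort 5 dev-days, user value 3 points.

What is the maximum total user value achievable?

Allowing fractional choices, the relaxed optimum would be about 34.2, but features are indivisible.
U + B + W: effort 9 + 6 + 5 = 20 ≤ 23, user value 12 + 14 + 3 = 29.
U + T + B: effort 9 + 2 + 6 = 17 ≤ 23, user value 12 + 5 + 14 = 31.
U + T + B + W: effort 9 + 2 + 6 + 5 = 22 ≤ 23, user value 12 + 5 + 14 + 3 = 34.
Best is U, T, B, and W with total user value 34.

34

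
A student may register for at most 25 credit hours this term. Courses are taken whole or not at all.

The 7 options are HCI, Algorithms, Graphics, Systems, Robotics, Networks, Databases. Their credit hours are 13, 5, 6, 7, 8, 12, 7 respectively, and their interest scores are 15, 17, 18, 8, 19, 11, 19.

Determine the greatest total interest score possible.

62

Take Algorithms, Graphics, Systems, and Databases: credit hours 5 + 6 + 7 + 7 = 25 ≤ 25, interest score 17 + 18 + 8 + 19 = 62.
No other feasible combination does better.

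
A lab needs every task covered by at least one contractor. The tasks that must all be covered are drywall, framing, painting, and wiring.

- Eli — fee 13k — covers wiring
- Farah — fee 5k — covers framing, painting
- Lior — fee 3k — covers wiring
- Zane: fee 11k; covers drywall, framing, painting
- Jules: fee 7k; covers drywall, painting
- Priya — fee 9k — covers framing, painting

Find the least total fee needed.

Choose Lior and Zane: together they cover drywall, framing, painting, wiring — every task.
Total fee: 3 + 11 = 14.

14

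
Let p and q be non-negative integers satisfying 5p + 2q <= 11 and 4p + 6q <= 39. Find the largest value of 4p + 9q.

45

Relaxing integrality, the LP optimum is 49.50 at (p,q) = (0, 5.5), which is not an integer point.
(p,q)=(0,5): 5·0+2·5=10≤11, 4·0+6·5=30≤39, objective 45.
(p,q)=(0,4): 5·0+2·4=8≤11, 4·0+6·4=24≤39, objective 36.
The best lattice point is (0,5), giving 45.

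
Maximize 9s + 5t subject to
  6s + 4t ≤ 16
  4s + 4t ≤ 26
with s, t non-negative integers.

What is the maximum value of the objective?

23

Relaxing integrality, the LP optimum is 24.00 at (s,t) = (2.67, 0), which is not an integer point.
(s,t)=(2,1): 6·2+4·1=16≤16, 4·2+4·1=12≤26, objective 23.
(s,t)=(1,2): 6·1+4·2=14≤16, 4·1+4·2=12≤26, objective 19.
No feasible integer point exceeds 23.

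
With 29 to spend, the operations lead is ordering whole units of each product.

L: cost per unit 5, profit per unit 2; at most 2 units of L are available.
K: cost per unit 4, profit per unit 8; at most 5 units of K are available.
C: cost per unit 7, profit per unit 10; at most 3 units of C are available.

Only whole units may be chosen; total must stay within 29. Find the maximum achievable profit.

This is a bounded integer knapsack.
K has the best ratio (8/4); taking only K gives at most 5×8 = 40 (stopped by the supply cap of 5).
Mixing does better — 5×K and 1×C: cost 27 ≤ 29, profit 5·8 + 1·10 = 50.

50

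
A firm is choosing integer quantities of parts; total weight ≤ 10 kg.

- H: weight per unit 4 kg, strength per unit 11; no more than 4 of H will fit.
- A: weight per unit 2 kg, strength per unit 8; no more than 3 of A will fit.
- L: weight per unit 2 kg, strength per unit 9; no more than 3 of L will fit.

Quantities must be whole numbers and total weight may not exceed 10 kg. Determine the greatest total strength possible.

3×A and 2×L: weight 10 ≤ 10, strength 3·8 + 2·9 = 42.
2×A and 3×L: weight 10 ≤ 10, strength 2·8 + 3·9 = 43.
Best is 43.

43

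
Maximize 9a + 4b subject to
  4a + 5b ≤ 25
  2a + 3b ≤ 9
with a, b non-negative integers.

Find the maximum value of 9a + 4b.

Relaxing integrality, the LP optimum is 40.50 at (a,b) = (4.5, 0), which is not an integer point.
(a,b)=(4,0): 4·4+5·0=16≤25, 2·4+3·0=8≤9, objective 36.
(a,b)=(3,1): 4·3+5·1=17≤25, 2·3+3·1=9≤9, objective 31.
(a,b)=(3,0): 4·3+5·0=12≤25, 2·3+3·0=6≤9, objective 27.
Maximum is 36 at (a,b)=(4,0).

36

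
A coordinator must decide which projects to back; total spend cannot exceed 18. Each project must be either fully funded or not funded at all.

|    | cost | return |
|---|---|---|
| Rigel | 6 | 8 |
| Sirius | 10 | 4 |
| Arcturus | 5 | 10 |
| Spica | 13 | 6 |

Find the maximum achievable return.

18

Allowing fractional choices, the relaxed optimum would be about 21.2, but projects are indivisible.
Sirius + Arcturus: cost 10 + 5 = 15 ≤ 18, return 4 + 10 = 14.
Rigel + Arcturus: cost 6 + 5 = 11 ≤ 18, return 8 + 10 = 18.
Arcturus + Spica: cost 5 + 13 = 18 ≤ 18, return 10 + 6 = 16.
Best is Rigel and Arcturus with total return 18.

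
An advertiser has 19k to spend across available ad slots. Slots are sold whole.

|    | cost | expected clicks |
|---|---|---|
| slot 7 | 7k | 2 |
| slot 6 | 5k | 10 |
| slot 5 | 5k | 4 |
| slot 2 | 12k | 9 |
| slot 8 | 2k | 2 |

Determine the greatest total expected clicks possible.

Treat it as a binary knapsack problem.
slot 6 + slot 2: cost 5 + 12 = 17 ≤ 19, expected clicks 10 + 9 = 19.
slot 6 + slot 2 + slot 8: cost 5 + 12 + 2 = 19 ≤ 19, expected clicks 10 + 9 + 2 = 21.
Best is slot 6, slot 2, and slot 8 with total expected clicks 21.

21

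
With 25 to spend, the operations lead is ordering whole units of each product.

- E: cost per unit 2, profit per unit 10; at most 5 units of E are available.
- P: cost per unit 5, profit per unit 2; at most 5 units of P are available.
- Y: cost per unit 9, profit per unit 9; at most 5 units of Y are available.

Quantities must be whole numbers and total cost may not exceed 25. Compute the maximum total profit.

61

This is a bounded integer knapsack.
E has the best ratio (10/2); taking only E gives at most 5×10 = 50 (stopped by the supply cap of 5).
Mixing does better — 5×E, 1×P, and 1×Y: cost 24 ≤ 25, profit 5·10 + 1·2 + 1·9 = 61.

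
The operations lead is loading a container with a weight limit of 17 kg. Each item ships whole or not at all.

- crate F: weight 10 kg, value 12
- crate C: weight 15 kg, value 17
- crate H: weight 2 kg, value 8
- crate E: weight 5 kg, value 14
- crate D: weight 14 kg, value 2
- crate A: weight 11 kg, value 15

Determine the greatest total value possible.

Take crate F, crate H, and crate E: weight 10 + 2 + 5 = 17 ≤ 17, value 12 + 8 + 14 = 34.
No other feasible combination does better.

34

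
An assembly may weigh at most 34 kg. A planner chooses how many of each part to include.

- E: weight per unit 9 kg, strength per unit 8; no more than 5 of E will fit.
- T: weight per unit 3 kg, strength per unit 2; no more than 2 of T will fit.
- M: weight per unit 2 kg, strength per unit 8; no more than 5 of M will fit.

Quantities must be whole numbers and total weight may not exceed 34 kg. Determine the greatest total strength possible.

60

2×E, 2×T, and 5×M: weight 34 ≤ 34, strength 2·8 + 2·2 + 5·8 = 60.
2×E, 1×T, and 5×M: weight 31 ≤ 34, strength 2·8 + 1·2 + 5·8 = 58.
Best is 60.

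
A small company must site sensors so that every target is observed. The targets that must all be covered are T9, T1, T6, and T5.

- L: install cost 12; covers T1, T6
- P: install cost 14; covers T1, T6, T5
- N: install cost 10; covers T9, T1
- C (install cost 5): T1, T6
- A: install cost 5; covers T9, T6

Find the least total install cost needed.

19

Choose P and A: together they cover T9, T1, T6, T5 — every target.
Total install cost: 14 + 5 = 19.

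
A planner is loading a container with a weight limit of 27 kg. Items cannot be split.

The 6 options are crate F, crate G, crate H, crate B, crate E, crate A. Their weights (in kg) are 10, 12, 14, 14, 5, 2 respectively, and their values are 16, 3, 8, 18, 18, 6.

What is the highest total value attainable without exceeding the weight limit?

42

Allowing fractional choices, the relaxed optimum would be about 52.9, but items are indivisible.
crate B + crate E + crate A: weight 14 + 5 + 2 = 21 ≤ 27, value 18 + 18 + 6 = 42.
crate F + crate E + crate A: weight 10 + 5 + 2 = 17 ≤ 27, value 16 + 18 + 6 = 40.
Best is crate B, crate E, and crate A with total value 42.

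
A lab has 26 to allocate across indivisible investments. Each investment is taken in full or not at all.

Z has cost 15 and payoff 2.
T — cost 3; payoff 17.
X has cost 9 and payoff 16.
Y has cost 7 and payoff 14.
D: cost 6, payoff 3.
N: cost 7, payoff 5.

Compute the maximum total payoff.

This is a 0-1 knapsack instance.
T + X + Y + D: cost 3 + 9 + 7 + 6 = 25 ≤ 26, payoff 17 + 16 + 14 + 3 = 50.
T + X + Y + N: cost 3 + 9 + 7 + 7 = 26 ≤ 26, payoff 17 + 16 + 14 + 5 = 52.
Best is T, X, Y, and N with total payoff 52.

52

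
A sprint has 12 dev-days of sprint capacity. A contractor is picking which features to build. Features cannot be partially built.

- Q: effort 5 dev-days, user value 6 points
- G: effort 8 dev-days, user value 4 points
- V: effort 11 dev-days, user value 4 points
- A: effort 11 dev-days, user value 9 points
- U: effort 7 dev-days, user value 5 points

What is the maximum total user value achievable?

Take Q and U: effort 5 + 7 = 12 ≤ 12, user value 6 + 5 = 11.
No other feasible combination does better.

11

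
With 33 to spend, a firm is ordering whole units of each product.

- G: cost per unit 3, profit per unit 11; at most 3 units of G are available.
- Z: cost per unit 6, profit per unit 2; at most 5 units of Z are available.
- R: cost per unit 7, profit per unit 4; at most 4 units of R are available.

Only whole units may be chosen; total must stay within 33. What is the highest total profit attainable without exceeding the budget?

3×G and 3×R: cost 30 ≤ 33, profit 3·11 + 3·4 = 45.
3×G, 1×Z, and 2×R: cost 29 ≤ 33, profit 3·11 + 1·2 + 2·4 = 43.
Best is 45.

45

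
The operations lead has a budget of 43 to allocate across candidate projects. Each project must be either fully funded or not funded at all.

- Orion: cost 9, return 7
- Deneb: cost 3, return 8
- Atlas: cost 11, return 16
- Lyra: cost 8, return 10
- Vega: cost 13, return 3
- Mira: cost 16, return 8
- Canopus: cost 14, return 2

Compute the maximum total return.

42

Allowing fractional choices, the relaxed optimum would be about 47.0, but projects are indivisible.
Deneb + Atlas + Lyra + Mira: cost 3 + 11 + 8 + 16 = 38 ≤ 43, return 8 + 16 + 10 + 8 = 42.
Orion + Deneb + Atlas + Lyra: cost 9 + 3 + 11 + 8 = 31 ≤ 43, return 7 + 8 + 16 + 10 = 41.
Orion + Deneb + Atlas + Mira: cost 9 + 3 + 11 + 16 = 39 ≤ 43, return 7 + 8 + 16 + 8 = 39.
Best is Deneb, Atlas, Lyra, and Mira with total return 42.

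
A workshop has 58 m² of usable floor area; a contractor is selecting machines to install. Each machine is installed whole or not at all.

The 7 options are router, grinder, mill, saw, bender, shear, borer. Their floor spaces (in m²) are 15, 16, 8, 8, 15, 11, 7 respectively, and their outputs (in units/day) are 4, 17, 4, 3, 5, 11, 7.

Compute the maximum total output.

Allowing fractional choices, the relaxed optimum would be about 44.7, but machines are indivisible.
grinder + mill + bender + shear + borer: floor space 16 + 8 + 15 + 11 + 7 = 57 ≤ 58, output 17 + 4 + 5 + 11 + 7 = 44.
router + grinder + mill + shear + borer: floor space 15 + 16 + 8 + 11 + 7 = 57 ≤ 58, output 4 + 17 + 4 + 11 + 7 = 43.
Best is grinder, mill, bender, shear, and borer with total output 44.

44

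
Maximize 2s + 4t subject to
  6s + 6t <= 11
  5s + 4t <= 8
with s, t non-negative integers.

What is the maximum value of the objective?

4

Relaxing integrality, the LP optimum is 7.33 at (s,t) = (0, 1.83), which is not an integer point.
(s,t)=(0,1): 6·0+6·1=6≤11, 5·0+4·1=4≤8, objective 4.
(s,t)=(1,0): 6·1+6·0=6≤11, 5·1+4·0=5≤8, objective 2.
(s,t)=(0,0): 6·0+6·0=0≤11, 5·0+4·0=0≤8, objective 0.
The best lattice point is (0,1), giving 4.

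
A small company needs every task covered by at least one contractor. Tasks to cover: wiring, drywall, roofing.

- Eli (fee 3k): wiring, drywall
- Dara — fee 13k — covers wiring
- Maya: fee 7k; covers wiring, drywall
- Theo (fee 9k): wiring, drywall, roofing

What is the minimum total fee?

The greedy cost-per-new-task heuristic would pick Eli and Theo for 12, but a cheaper cover exists.
Theo alone covers wiring, drywall, roofing — every task.
Total fee: 9.
No cover costs less than 9.

9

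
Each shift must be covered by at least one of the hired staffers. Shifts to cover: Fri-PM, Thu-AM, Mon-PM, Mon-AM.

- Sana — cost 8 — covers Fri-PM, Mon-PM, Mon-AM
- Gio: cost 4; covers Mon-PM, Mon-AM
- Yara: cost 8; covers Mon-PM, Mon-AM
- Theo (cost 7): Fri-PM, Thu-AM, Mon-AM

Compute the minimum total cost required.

Choose Gio and Theo: together they cover Fri-PM, Thu-AM, Mon-PM, Mon-AM — every shift.
Total cost: 4 + 7 = 11.

11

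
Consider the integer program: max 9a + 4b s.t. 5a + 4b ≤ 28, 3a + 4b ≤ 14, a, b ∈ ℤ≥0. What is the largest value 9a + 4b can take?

The continuous relaxation peaks at (4.67, 0) with value 42.00; rounding to a feasible lattice point costs some objective.
(a,b)=(4,0) is feasible, giving 36.
(a,b)=(3,1) is feasible, giving 31.
(a,b)=(3,0) is feasible, giving 27.
The best lattice point is (4,0), giving 36.

36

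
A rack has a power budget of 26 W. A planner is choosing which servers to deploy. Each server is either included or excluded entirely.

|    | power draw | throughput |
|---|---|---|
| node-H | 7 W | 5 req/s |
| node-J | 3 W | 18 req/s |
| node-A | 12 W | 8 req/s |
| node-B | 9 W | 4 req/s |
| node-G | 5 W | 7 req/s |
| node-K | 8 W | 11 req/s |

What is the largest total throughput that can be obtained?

Take node-H, node-J, node-G, and node-K: power draw 7 + 3 + 5 + 8 = 23 ≤ 26, throughput 5 + 18 + 7 + 11 = 41.
No other feasible combination does better.

41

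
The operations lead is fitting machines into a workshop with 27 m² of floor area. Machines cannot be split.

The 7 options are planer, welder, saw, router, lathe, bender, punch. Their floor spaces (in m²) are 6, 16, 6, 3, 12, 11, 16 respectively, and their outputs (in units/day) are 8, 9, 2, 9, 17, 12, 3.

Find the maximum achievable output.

Take router, lathe, and bender: floor space 3 + 12 + 11 = 26 ≤ 27, output 9 + 17 + 12 = 38.
No other feasible combination does better.

38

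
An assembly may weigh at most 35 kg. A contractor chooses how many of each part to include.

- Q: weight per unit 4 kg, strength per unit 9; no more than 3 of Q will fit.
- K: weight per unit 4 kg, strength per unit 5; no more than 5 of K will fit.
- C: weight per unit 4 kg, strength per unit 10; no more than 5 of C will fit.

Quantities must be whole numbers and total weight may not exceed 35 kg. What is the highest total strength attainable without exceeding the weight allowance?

77

This is a bounded integer knapsack.
2×Q, 1×K, and 5×C: weight 32 ≤ 35, strength 2·9 + 1·5 + 5·10 = 73.
3×Q and 5×C: weight 32 ≤ 35, strength 3·9 + 5·10 = 77.
Best is 77.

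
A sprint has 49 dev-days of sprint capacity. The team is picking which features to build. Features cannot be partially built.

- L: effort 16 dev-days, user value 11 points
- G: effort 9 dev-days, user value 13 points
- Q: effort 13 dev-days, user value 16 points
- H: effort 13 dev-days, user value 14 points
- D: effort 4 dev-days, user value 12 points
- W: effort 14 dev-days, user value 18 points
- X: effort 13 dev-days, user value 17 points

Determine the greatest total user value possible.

64

Q + D + W + X: effort 13 + 4 + 14 + 13 = 44 ≤ 49, user value 16 + 12 + 18 + 17 = 63.
G + H + W + X: effort 9 + 13 + 14 + 13 = 49 ≤ 49, user value 13 + 14 + 18 + 17 = 62.
G + Q + W + X: effort 9 + 13 + 14 + 13 = 49 ≤ 49, user value 13 + 16 + 18 + 17 = 64.
Best is G, Q, W, and X with total user value 64.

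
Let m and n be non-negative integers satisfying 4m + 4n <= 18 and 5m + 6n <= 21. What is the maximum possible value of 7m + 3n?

(m,n)=(4,0): 4·4+4·0=16≤18, 5·4+6·0=20≤21, objective 28.
(m,n)=(3,1): 4·3+4·1=16≤18, 5·3+6·1=21≤21, objective 24.
(m,n)=(3,0): 4·3+4·0=12≤18, 5·3+6·0=15≤21, objective 21.
No feasible integer point exceeds 28.

28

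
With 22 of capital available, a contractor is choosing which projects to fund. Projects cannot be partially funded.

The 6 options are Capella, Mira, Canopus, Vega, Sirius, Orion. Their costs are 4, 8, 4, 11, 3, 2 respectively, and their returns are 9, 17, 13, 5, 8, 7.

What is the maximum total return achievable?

54

Allowing fractional choices, the relaxed optimum would be about 54.5, but projects are indivisible.
Capella + Mira + Canopus + Orion: cost 4 + 8 + 4 + 2 = 18 ≤ 22, return 9 + 17 + 13 + 7 = 46.
Capella + Mira + Canopus + Sirius + Orion: cost 4 + 8 + 4 + 3 + 2 = 21 ≤ 22, return 9 + 17 + 13 + 8 + 7 = 54.
Capella + Mira + Canopus + Sirius: cost 4 + 8 + 4 + 3 = 19 ≤ 22, return 9 + 17 + 13 + 8 = 47.
Best is Capella, Mira, Canopus, Sirius, and Orion with total return 54.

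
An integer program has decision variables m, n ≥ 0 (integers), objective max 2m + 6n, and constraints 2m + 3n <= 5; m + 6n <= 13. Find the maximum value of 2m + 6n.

The continuous relaxation peaks at (0, 1.67) with value 10.00; rounding to a feasible lattice point costs some objective.
(m,n)=(1,1): 2·1+3·1=5≤5, 1·1+6·1=7≤13, objective 8.
(m,n)=(0,1): 2·0+3·1=3≤5, 1·0+6·1=6≤13, objective 6.
Maximum is 8 at (m,n)=(1,1).

8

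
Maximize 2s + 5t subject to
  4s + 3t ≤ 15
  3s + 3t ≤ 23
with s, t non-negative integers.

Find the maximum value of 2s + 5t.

(s,t)=(0,5) is feasible, giving 25.
(s,t)=(0,4) is feasible, giving 20.
The best lattice point is (0,5), giving 25.

25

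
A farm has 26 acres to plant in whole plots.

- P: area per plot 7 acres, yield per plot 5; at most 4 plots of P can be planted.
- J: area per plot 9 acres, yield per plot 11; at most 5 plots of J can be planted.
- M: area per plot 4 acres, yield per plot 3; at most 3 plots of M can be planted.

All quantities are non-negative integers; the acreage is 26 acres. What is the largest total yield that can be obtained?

28

J has the best ratio (11/9); taking only J gives at most 2×11 = 22 (stopped by the area limit).
Mixing does better — 2×J and 2×M: area 26 ≤ 26, yield 2·11 + 2·3 = 28.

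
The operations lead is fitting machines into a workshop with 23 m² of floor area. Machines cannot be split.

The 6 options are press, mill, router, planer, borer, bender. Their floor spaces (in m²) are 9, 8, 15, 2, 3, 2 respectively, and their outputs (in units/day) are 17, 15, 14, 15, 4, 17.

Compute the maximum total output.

Take press, mill, planer, and bender: floor space 9 + 8 + 2 + 2 = 21 ≤ 23, output 17 + 15 + 15 + 17 = 64.
No other feasible combination does better.

64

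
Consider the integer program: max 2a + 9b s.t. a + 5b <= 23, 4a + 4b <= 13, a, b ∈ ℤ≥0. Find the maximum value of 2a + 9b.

Relaxing integrality, the LP optimum is 29.25 at (a,b) = (0, 3.25), which is not an integer point.
(a,b)=(0,3) is feasible, giving 27.
(a,b)=(1,2) is feasible, giving 20.
Maximum is 27 at (a,b)=(0,3).

27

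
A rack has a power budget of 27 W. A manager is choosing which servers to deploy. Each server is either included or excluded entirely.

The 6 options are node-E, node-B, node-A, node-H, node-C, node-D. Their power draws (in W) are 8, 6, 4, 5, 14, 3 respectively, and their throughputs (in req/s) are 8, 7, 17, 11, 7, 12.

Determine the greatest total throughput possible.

55

node-E + node-A + node-H + node-D: power draw 8 + 4 + 5 + 3 = 20 ≤ 27, throughput 8 + 17 + 11 + 12 = 48.
node-E + node-B + node-A + node-H + node-D: power draw 8 + 6 + 4 + 5 + 3 = 26 ≤ 27, throughput 8 + 7 + 17 + 11 + 12 = 55.
Best is node-E, node-B, node-A, node-H, and node-D with total throughput 55.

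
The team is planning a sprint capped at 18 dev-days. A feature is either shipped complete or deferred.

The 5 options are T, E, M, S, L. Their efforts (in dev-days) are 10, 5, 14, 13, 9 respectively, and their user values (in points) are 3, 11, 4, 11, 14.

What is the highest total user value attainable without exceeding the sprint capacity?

Allowing fractional choices, the relaxed optimum would be about 28.4, but features are indivisible.
L: effort 9 ≤ 18, user value 14.
E + S: effort 5 + 13 = 18 ≤ 18, user value 11 + 11 = 22.
E + L: effort 5 + 9 = 14 ≤ 18, user value 11 + 14 = 25.
Best is E and L with total user value 25.

25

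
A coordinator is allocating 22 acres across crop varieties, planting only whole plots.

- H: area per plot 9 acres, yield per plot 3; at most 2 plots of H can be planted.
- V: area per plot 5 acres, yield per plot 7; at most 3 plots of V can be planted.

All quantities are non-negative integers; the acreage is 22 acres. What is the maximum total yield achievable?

21

V has the best ratio (7/5); taking only V gives at most 3×7 = 21 (stopped by the supply cap of 3).
Optimal: 3×V: area 15 ≤ 22, yield 3·7 = 21.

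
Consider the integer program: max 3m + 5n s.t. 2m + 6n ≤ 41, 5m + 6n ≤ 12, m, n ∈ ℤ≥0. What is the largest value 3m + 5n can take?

(m,n)=(0,2) is feasible, giving 10.
(m,n)=(1,1) is feasible, giving 8.
(m,n)=(0,1) is feasible, giving 5.
Maximum is 10 at (m,n)=(0,2).

10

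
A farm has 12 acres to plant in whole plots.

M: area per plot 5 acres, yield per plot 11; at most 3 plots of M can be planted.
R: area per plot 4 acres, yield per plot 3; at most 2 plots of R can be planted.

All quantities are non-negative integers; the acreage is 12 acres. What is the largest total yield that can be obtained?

2×M: area 10 ≤ 12, yield 2·11 = 22.
1×M and 1×R: area 9 ≤ 12, yield 1·11 + 1·3 = 14.
Best is 22.

22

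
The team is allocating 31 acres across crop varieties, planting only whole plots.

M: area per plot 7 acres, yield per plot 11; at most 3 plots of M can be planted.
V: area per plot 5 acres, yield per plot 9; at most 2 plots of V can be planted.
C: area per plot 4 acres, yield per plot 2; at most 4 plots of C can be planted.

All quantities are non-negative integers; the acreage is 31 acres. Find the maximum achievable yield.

51

V has the best ratio (9/5); taking only V gives at most 2×9 = 18 (stopped by the supply cap of 2).
Mixing does better — 3×M and 2×V: area 31 ≤ 31, yield 3·11 + 2·9 = 51.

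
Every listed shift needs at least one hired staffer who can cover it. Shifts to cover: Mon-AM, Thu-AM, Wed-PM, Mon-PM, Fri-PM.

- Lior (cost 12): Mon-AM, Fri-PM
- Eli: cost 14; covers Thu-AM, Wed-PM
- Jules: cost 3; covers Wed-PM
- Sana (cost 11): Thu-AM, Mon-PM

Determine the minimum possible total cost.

Choose Lior, Jules, and Sana: together they cover Mon-AM, Thu-AM, Wed-PM, Mon-PM, Fri-PM — every shift.
Total cost: 12 + 3 + 11 = 26.

26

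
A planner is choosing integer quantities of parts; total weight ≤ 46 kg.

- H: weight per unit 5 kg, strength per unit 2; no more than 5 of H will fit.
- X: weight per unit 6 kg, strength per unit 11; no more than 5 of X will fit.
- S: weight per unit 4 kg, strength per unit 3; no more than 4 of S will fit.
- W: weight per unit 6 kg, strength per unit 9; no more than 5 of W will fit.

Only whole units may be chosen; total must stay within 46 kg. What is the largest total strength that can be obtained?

76

5×X, 1×S, and 2×W: weight 46 ≤ 46, strength 5·11 + 1·3 + 2·9 = 76.
4×X, 1×S, and 3×W: weight 46 ≤ 46, strength 4·11 + 1·3 + 3·9 = 74.
Best is 76.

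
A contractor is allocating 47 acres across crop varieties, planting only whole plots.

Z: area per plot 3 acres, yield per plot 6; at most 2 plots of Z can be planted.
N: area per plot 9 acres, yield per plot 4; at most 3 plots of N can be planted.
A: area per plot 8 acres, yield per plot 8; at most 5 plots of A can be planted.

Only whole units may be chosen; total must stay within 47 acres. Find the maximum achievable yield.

2×Z, 1×N, and 4×A: area 47 ≤ 47, yield 2·6 + 1·4 + 4·8 = 48.
2×Z and 5×A: area 46 ≤ 47, yield 2·6 + 5·8 = 52.
Best is 52.

52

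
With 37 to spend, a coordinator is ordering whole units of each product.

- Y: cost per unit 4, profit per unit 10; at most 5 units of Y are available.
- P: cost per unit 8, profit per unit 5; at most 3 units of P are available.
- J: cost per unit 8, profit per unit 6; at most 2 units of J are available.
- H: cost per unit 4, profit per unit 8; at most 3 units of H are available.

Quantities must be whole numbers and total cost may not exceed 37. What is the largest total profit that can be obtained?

This is a bounded integer knapsack.
Take 5×Y and 3×H: cost 32 ≤ 37, profit 5·10 + 3·8 = 74.
Y has the best ratio (10/4) and is taken to its limit of 5; remaining capacity is filled optimally with the others.

74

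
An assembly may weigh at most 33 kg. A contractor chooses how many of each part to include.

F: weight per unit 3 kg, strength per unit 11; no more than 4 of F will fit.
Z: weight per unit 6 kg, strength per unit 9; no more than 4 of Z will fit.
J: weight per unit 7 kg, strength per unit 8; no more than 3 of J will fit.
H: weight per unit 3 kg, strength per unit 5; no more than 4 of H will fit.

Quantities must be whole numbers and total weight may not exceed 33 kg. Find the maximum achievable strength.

Take 4×F, 2×Z, and 3×H: weight 33 ≤ 33, strength 4·11 + 2·9 + 3·5 = 77.
F has the best ratio (11/3) and is taken to its limit of 4; remaining capacity is filled optimally with the others.

77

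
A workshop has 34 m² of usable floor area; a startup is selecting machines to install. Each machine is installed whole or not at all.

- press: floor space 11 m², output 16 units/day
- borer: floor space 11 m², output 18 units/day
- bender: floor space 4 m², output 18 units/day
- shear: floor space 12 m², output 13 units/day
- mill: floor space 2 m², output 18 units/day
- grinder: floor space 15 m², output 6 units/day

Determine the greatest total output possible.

70

Take press, borer, bender, and mill: floor space 11 + 11 + 4 + 2 = 28 ≤ 34, output 16 + 18 + 18 + 18 = 70.
No other feasible combination does better.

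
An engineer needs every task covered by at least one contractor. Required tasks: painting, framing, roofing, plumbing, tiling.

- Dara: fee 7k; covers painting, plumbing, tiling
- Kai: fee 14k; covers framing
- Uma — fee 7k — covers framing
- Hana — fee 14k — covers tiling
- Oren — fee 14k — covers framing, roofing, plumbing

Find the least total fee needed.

21

The greedy cost-per-new-task heuristic would pick Dara, Uma, and Oren for 28, but a cheaper cover exists.
Choose Dara and Oren: together they cover painting, framing, roofing, plumbing, tiling — every task.
Total fee: 7 + 14 = 21.
No cover costs less than 21.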